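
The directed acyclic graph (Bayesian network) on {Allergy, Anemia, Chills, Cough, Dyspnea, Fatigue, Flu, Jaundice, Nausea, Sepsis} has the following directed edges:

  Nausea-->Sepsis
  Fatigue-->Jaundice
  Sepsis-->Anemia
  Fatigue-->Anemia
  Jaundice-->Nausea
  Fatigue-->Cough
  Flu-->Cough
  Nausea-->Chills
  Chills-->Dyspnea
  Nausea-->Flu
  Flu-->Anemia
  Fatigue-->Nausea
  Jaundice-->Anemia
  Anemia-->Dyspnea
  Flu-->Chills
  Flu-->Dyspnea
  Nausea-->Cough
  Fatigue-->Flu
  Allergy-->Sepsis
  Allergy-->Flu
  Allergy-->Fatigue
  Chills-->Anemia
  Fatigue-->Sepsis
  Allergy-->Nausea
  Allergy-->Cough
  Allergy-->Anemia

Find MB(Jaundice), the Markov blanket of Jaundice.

Jaundice's parents: Fatigue.
Jaundice has children Anemia, Nausea.
Other parents of Jaundice's children:
  Nausea also has parents Allergy, Fatigue.
  Anemia also has parents Allergy, Chills, Fatigue, Flu, Sepsis.
MB(Jaundice) = {Allergy, Anemia, Chills, Fatigue, Flu, Nausea, Sepsis}.

{Allergy, Anemia, Chills, Fatigue, Flu, Nausea, Sepsis}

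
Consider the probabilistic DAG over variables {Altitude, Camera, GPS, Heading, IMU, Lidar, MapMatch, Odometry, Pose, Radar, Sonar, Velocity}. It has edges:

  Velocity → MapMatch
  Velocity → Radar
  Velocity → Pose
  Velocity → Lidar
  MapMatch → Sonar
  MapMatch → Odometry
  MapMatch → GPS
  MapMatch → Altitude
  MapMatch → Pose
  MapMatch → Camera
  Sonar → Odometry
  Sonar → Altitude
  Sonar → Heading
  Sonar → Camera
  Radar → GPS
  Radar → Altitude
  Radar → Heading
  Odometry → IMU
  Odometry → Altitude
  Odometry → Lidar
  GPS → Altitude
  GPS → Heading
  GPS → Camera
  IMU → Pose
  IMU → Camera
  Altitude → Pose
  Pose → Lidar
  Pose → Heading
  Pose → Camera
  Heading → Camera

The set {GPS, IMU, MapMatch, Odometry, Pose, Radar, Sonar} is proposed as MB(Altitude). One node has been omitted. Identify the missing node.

The Markov blanket of a node is its parents, its children, and the other parents of its children.
Parents of Altitude: GPS, MapMatch, Odometry, Radar, Sonar.
Altitude has child Pose.
Parents of each child, excluding Altitude:
  parents(Pose) \ {Altitude} = {IMU, MapMatch, Velocity}.
MB(Altitude) = {GPS, IMU, MapMatch, Odometry, Pose, Radar, Sonar, Velocity}.
Comparing with the claimed set, Velocity is missing.

Velocity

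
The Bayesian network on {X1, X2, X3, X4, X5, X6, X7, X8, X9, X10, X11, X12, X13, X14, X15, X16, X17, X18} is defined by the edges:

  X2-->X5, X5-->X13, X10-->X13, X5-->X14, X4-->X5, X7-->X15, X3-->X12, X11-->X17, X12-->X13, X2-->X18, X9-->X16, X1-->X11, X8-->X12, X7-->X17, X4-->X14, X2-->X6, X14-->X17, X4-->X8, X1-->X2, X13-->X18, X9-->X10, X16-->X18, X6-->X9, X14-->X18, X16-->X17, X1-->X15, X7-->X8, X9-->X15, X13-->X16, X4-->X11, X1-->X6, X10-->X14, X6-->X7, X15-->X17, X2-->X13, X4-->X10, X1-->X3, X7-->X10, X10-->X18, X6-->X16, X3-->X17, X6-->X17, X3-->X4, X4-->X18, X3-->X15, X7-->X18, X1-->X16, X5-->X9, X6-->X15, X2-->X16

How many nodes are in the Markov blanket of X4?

13

X4's parents: X3.
Ch(X4) = {X5, X8, X10, X11, X14, X18}.
Parents of each child, excluding X4:
  X5's other parent is X2.
  X8 also has parent X7.
  X10's other parents are X7, X9.
  X11's other parent is X1.
  X14 also has parents X5, X10.
  parents(X18) \ {X4} = {X2, X7, X10, X13, X14, X16}.
MB(X4) = {X1, X2, X3, X5, X7, X8, X9, X10, X11, X13, X14, X16, X18}, which has 13 nodes.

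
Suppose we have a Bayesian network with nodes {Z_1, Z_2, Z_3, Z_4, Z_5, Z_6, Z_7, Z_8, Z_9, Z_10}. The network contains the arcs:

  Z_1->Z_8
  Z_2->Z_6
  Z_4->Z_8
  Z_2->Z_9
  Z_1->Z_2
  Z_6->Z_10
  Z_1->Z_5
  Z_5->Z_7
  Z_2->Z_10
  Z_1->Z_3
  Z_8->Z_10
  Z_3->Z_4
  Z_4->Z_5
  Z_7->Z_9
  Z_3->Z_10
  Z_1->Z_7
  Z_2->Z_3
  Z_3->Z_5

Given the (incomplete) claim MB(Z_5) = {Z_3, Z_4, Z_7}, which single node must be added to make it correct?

Z_1

Z_5's parents: Z_1, Z_3, Z_4.
Ch(Z_5) = {Z_7}.
Other parents of Z_5's children:
  Z_7's other parent is Z_1.
MB(Z_5) = {Z_1, Z_3, Z_4, Z_7}.
Comparing with the claimed set, Z_1 is missing.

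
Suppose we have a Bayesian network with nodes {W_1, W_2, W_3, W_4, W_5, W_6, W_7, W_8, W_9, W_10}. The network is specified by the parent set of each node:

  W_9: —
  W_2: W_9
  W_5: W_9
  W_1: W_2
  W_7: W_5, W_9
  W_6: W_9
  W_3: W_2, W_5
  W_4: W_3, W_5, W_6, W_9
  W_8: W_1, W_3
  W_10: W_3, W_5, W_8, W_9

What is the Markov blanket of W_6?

Pa(W_6) = {W_9}.
Ch(W_6) = {W_4}.
Parents of each child, excluding W_6:
  W_4 also has parents W_3, W_5, W_9.
MB(W_6) = {W_3, W_4, W_5, W_9}.

{W_3, W_4, W_5, W_9}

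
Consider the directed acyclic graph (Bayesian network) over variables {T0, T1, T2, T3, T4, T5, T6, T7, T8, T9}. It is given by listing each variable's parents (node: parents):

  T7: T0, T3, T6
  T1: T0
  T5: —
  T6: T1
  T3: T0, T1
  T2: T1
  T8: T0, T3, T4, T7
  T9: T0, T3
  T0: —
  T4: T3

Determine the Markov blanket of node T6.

{T0, T1, T3, T7}

T6 has parent T1.
Children of T6: T7.
Co-parents of T6 (other parents of its children):
  parents(T7) \ {T6} = {T0, T3}.
So the Markov blanket of T6 is {T0, T1, T3, T7}.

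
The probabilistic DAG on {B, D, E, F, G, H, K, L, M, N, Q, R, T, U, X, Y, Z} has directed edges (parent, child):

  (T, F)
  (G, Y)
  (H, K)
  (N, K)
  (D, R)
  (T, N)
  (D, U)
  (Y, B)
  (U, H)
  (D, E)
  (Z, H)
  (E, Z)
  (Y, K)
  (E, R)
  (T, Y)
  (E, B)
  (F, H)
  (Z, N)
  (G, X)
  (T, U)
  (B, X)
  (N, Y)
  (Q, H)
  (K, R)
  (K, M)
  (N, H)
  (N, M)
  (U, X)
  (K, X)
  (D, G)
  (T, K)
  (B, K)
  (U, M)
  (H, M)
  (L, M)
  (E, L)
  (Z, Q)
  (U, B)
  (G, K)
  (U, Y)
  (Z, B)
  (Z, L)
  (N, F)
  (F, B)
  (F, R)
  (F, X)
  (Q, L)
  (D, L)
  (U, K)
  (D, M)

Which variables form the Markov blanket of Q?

Q's children: H, L.
Q's parents: Z.
For each child, the remaining parents (spouses of Q):
  H: F, N, U, Z
  L: D, E, Z
Taking the union gives {D, E, F, H, L, N, U, Z}.

{D, E, F, H, L, N, U, Z}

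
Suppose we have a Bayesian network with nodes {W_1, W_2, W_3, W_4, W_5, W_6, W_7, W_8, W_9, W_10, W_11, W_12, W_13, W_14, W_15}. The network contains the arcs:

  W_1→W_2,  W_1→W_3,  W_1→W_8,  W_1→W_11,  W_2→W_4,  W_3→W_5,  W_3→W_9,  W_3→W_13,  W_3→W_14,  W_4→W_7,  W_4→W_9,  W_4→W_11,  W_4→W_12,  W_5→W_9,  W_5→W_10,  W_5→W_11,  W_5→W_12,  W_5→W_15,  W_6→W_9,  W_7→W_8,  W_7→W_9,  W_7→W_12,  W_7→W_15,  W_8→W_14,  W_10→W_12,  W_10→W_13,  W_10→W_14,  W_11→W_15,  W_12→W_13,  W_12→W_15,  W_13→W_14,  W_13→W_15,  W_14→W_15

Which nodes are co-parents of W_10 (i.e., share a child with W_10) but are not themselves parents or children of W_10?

Children of W_10: W_12, W_13, W_14.
  W_12: W_4, W_5, W_7
  W_13: W_3, W_12
  W_14: W_3, W_8, W_13
Excluding nodes already adjacent to W_10 (W_5, W_12, W_13, W_14), the co-parent-only contribution is {W_3, W_4, W_7, W_8}.

{W_3, W_4, W_7, W_8}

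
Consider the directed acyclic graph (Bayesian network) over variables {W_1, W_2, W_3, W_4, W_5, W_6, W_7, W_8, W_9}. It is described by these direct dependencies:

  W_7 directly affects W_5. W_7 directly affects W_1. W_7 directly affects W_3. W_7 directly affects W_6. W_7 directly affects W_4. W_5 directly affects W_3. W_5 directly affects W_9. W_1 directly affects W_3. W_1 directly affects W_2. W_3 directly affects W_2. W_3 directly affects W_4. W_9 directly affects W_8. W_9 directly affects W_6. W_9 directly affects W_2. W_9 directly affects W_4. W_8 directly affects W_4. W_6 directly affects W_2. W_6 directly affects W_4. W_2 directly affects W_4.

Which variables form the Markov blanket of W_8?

{W_2, W_3, W_4, W_6, W_7, W_9}

W_8's parents: W_9.
Ch(W_8) = {W_4}.
Co-parents of W_8 (other parents of its children):
  W_4: W_2, W_3, W_6, W_7, W_9
So the Markov blanket of W_8 is {W_2, W_3, W_4, W_6, W_7, W_9}.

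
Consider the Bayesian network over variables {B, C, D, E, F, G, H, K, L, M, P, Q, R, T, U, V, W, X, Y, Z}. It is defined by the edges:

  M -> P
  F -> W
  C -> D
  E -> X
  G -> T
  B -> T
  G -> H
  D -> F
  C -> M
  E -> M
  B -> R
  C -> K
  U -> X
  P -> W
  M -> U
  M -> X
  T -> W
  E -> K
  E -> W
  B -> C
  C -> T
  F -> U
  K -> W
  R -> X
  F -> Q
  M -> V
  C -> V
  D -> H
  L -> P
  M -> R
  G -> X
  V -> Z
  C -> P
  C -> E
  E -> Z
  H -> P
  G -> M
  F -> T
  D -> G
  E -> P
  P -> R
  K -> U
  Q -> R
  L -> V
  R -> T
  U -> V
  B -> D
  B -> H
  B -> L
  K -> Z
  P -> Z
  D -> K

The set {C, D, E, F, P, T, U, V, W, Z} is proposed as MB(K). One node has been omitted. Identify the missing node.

M

The Markov blanket of a node is its parents, its children, and the other parents of its children.
Parents of K: C, D, E.
K's children: U, W, Z.
Other parents of K's children:
  U: F, M
  W: E, F, P, T
  Z: E, P, V
MB(K) = {C, D, E, F, M, P, T, U, V, W, Z}.
Comparing with the claimed set, M is missing.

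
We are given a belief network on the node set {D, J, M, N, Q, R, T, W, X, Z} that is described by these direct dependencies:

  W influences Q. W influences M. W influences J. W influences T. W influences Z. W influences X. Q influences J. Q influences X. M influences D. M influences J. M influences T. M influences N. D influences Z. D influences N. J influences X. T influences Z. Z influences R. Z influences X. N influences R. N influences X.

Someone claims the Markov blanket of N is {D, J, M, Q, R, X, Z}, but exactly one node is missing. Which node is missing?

A node's Markov blanket = Pa ∪ Ch ∪ (parents of Ch other than the node itself).
Pa(N) = {D, M}.
Ch(N) = {R, X}.
Other parents of N's children:
  R's other parent is Z.
  X also has parents J, Q, W, Z.
MB(N) = {D, J, M, Q, R, W, X, Z}.
Comparing with the claimed set, W is missing.

W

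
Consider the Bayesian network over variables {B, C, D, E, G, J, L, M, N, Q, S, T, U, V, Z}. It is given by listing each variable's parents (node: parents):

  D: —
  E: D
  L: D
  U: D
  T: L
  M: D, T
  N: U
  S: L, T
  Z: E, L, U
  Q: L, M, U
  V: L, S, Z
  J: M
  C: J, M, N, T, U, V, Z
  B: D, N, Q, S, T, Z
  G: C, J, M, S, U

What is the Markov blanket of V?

Pa(V) = {L, S, Z}.
V's children: C.
Co-parents of V (other parents of its children):
  C also has parents J, M, N, T, U, Z.
Taking the union gives {C, J, L, M, N, S, T, U, Z}.

{C, J, L, M, N, S, T, U, Z}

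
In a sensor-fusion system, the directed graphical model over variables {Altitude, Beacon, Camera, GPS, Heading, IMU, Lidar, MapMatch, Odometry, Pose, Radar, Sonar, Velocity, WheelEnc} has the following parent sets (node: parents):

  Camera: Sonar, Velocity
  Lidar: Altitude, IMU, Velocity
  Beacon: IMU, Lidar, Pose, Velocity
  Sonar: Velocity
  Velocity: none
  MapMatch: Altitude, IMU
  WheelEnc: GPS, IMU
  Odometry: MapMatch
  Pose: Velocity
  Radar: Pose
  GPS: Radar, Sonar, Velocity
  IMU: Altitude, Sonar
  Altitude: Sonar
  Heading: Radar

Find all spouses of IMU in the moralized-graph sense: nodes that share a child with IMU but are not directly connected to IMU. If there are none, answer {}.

Children of IMU: Beacon, Lidar, MapMatch, WheelEnc.
  WheelEnc's other parent is GPS.
  MapMatch's other parent is Altitude.
  Lidar's other parents are Altitude, Velocity.
  parents(Beacon) \ {IMU} = {Lidar, Pose, Velocity}.
Excluding nodes already adjacent to IMU (Altitude, Beacon, Lidar, MapMatch, Sonar, WheelEnc), the co-parent-only contribution is {GPS, Pose, Velocity}.

{GPS, Pose, Velocity}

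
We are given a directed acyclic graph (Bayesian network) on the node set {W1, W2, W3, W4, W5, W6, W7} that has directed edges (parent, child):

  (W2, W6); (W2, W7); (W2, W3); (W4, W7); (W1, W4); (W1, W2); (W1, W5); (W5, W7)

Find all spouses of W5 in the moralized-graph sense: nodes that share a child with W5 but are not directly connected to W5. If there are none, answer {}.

Children of W5: W7.
  parents(W7) \ {W5} = {W2, W4}.
Excluding nodes already adjacent to W5 (W1, W7), the co-parent-only contribution is {W2, W4}.

{W2, W4}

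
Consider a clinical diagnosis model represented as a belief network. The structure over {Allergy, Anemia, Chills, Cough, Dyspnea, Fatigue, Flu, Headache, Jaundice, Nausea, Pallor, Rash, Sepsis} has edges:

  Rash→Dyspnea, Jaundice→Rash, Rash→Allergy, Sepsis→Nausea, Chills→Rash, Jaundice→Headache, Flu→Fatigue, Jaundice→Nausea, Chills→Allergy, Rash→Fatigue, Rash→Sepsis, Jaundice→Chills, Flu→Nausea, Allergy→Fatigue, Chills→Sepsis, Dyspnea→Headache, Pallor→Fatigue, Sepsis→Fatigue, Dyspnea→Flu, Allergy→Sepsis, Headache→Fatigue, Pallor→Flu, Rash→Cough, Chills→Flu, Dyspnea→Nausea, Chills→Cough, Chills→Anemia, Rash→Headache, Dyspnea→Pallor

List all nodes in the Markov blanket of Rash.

{Allergy, Chills, Cough, Dyspnea, Fatigue, Flu, Headache, Jaundice, Pallor, Sepsis}

Rash has children Allergy, Cough, Dyspnea, Fatigue, Headache, Sepsis.
Parents of Rash: Chills, Jaundice.
Parents of each child, excluding Rash:
  Dyspnea has no other parent.
  Cough also has parent Chills.
  parents(Headache) \ {Rash} = {Dyspnea, Jaundice}.
  Allergy also has parent Chills.
  Sepsis also has parents Allergy, Chills.
  parents(Fatigue) \ {Rash} = {Allergy, Flu, Headache, Pallor, Sepsis}.
Union: {Chills, Jaundice} ∪ {Allergy, Cough, Dyspnea, Fatigue, Headache, Sepsis} ∪ {Allergy, Chills, Dyspnea, Flu, Headache, Jaundice, Pallor, Sepsis} = {Allergy, Chills, Cough, Dyspnea, Fatigue, Flu, Headache, Jaundice, Pallor, Sepsis}.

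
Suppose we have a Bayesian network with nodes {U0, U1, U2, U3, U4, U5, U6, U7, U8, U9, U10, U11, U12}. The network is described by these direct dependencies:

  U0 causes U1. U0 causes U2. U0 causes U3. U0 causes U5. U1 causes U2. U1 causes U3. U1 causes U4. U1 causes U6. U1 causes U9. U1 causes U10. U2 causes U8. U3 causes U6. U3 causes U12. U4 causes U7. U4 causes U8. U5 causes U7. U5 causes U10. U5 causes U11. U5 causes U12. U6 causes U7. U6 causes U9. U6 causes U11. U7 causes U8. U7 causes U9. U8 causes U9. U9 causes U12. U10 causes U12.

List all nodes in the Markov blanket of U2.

The Markov blanket of a node is its parents, its children, and the other parents of its children.
U2's parents: U0, U1.
U2 has child U8.
Co-parents of U2 (other parents of its children):
  parents(U8) \ {U2} = {U4, U7}.
MB(U2) = {U0, U1, U4, U7, U8}.

{U0, U1, U4, U7, U8}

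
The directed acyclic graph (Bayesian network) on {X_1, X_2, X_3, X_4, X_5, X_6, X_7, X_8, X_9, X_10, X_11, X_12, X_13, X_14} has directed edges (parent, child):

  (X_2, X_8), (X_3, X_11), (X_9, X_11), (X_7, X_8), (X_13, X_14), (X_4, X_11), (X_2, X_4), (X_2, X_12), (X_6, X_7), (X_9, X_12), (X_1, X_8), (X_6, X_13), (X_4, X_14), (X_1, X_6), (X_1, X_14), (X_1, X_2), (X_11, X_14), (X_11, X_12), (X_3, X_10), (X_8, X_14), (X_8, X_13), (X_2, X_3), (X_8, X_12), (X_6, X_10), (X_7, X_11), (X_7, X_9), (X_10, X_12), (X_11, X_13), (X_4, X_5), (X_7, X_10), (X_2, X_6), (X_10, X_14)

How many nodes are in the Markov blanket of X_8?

11

Pa(X_8) = {X_1, X_2, X_7}.
Ch(X_8) = {X_12, X_13, X_14}.
For each child, the remaining parents (spouses of X_8):
  X_12 also has parents X_2, X_9, X_10, X_11.
  X_13's other parents are X_6, X_11.
  X_14's other parents are X_1, X_4, X_10, X_11, X_13.
MB(X_8) = {X_1, X_2, X_4, X_6, X_7, X_9, X_10, X_11, X_12, X_13, X_14}, which has 11 nodes.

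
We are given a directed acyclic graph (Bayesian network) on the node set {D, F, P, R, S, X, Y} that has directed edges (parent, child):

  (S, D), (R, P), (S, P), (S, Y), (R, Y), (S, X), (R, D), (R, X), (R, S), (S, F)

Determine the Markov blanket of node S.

By definition, MB(S) is built from S's parents, S's children, and the co-parents of S.
S has children D, F, P, X, Y.
Pa(S) = {R}.
Parents of each child, excluding S:
  D also has parent R.
  F has no other parent.
  P's other parent is R.
  X also has parent R.
  Y's other parent is R.
Taking the union gives {D, F, P, R, X, Y}.

{D, F, P, R, X, Y}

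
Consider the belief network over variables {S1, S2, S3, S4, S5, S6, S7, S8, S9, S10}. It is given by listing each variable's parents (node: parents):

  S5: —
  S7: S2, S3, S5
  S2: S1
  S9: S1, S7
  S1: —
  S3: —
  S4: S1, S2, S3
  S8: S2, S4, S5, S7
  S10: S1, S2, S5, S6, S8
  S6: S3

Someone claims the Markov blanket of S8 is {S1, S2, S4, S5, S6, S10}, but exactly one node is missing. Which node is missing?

S7

Recall MB(v) = parents ∪ children ∪ spouses, where spouses are the other parents of v's children.
S8's parents: S2, S4, S5, S7.
Ch(S8) = {S10}.
Co-parents of S8 (other parents of its children):
  parents(S10) \ {S8} = {S1, S2, S5, S6}.
MB(S8) = {S1, S2, S4, S5, S6, S7, S10}.
Comparing with the claimed set, S7 is missing.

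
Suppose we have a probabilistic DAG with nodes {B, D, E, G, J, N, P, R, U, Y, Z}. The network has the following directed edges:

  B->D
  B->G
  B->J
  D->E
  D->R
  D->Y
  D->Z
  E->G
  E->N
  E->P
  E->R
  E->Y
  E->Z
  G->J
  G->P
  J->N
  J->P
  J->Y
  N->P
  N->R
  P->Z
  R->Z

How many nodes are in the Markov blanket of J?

7

By definition, MB(J) is built from J's parents, J's children, and the co-parents of J.
J has parents B, G.
Ch(J) = {N, P, Y}.
Parents of each child, excluding J:
  N's other parent is E.
  P also has parents E, G, N.
  Y also has parents D, E.
MB(J) = {B, D, E, G, N, P, Y}, which has 7 nodes.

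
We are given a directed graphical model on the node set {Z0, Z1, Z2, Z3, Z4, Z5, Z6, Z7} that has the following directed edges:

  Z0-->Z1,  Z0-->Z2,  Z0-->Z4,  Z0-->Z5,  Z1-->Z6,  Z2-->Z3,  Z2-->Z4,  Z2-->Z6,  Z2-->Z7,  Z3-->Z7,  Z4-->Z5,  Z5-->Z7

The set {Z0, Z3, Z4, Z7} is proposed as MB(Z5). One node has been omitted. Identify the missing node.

Z5 has parents Z0, Z4.
Ch(Z5) = {Z7}.
Other parents of Z5's children:
  Z7: Z2, Z3
MB(Z5) = {Z0, Z2, Z3, Z4, Z7}.
Comparing with the claimed set, Z2 is missing.

Z2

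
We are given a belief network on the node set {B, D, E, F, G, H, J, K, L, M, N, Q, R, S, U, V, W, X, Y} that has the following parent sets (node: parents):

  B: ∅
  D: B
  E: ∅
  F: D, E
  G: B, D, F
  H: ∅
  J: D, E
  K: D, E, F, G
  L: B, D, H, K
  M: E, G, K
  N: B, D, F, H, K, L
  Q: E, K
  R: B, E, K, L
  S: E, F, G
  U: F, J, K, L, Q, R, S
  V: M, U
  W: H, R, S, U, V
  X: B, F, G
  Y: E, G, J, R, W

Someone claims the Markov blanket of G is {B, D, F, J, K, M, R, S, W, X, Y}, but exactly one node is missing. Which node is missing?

E

A node's Markov blanket = Pa ∪ Ch ∪ (parents of Ch other than the node itself).
G has parents B, D, F.
G has children K, M, S, X, Y.
Co-parents of G (other parents of its children):
  parents(K) \ {G} = {D, E, F}.
  parents(M) \ {G} = {E, K}.
  S also has parents E, F.
  X also has parents B, F.
  Y's other parents are E, J, R, W.
MB(G) = {B, D, E, F, J, K, M, R, S, W, X, Y}.
Comparing with the claimed set, E is missing.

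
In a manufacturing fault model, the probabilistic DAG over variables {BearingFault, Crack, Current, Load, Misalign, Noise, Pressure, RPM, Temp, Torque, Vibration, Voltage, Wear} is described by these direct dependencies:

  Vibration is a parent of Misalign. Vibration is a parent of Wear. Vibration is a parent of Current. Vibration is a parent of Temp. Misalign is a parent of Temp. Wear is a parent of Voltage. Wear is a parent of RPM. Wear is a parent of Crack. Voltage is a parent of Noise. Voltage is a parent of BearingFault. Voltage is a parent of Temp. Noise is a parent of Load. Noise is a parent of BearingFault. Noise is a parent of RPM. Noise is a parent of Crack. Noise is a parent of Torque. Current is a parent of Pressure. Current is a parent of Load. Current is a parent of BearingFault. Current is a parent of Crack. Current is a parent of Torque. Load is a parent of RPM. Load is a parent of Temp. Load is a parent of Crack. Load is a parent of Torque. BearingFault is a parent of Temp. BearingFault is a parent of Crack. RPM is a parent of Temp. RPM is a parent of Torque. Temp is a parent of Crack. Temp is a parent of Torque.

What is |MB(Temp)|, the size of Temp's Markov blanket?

Recall MB(v) = parents ∪ children ∪ spouses, where spouses are the other parents of v's children.
Temp has parents BearingFault, Load, Misalign, RPM, Vibration, Voltage.
Temp has children Crack, Torque.
For each child, the remaining parents (spouses of Temp):
  Crack also has parents BearingFault, Current, Load, Noise, Wear.
  Torque also has parents Current, Load, Noise, RPM.
MB(Temp) = {BearingFault, Crack, Current, Load, Misalign, Noise, RPM, Torque, Vibration, Voltage, Wear}, which has 11 nodes.

11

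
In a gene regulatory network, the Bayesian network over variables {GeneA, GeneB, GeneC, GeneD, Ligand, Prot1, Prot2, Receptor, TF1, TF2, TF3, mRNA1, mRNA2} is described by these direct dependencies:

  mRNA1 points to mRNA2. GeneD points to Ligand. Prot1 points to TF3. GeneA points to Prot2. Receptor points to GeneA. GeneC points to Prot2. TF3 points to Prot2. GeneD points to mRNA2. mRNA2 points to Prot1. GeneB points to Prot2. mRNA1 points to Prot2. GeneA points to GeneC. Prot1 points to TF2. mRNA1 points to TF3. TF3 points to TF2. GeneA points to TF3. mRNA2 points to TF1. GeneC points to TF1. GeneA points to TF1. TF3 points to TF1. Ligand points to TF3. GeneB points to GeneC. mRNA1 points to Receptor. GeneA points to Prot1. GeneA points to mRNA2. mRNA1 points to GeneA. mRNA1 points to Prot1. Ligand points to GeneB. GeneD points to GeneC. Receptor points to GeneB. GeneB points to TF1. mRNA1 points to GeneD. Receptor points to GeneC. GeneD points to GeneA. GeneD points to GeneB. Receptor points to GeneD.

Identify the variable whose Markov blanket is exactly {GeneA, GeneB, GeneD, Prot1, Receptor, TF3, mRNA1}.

Ligand

The target node must have every member of {GeneA, GeneB, GeneD, Prot1, Receptor, TF3, mRNA1} as a parent, child, or co-parent, and no others.
Parents of Ligand: GeneD; children: GeneB, TF3; co-parents: GeneA, GeneD, Prot1, Receptor, mRNA1.
These exactly cover the given set, so the node is Ligand.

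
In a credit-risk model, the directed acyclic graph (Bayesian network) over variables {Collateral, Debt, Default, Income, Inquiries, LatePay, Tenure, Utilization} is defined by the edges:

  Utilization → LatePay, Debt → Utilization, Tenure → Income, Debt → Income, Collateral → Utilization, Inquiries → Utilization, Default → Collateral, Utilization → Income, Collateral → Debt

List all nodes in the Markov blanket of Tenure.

{Debt, Income, Utilization}

Tenure's parents: none.
Children of Tenure: Income.
Co-parents of Tenure (other parents of its children):
  Income: Debt, Utilization
MB(Tenure) = {Debt, Income, Utilization}.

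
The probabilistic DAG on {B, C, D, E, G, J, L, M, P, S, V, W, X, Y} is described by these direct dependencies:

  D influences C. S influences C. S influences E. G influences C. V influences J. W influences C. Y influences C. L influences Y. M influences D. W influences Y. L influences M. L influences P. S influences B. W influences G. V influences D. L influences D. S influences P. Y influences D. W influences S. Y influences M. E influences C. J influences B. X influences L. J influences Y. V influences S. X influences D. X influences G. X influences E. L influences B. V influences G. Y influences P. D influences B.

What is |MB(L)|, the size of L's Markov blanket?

A node's Markov blanket = Pa ∪ Ch ∪ (parents of Ch other than the node itself).
Ch(L) = {B, D, M, P, Y}.
Pa(L) = {X}.
Other parents of L's children:
  Y also has parents J, W.
  M also has parent Y.
  P also has parents S, Y.
  parents(D) \ {L} = {M, V, X, Y}.
  parents(B) \ {L} = {D, J, S}.
MB(L) = {B, D, J, M, P, S, V, W, X, Y}, which has 10 nodes.

10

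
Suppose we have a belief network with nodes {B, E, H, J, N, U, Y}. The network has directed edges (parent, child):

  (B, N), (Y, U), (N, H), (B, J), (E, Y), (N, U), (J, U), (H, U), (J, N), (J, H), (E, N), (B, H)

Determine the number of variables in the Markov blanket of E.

4

By definition, MB(E) is built from E's parents, E's children, and the co-parents of E.
Ch(E) = {N, Y}.
Parents of E: none.
For each child, the remaining parents (spouses of E):
  Y has no other parent.
  parents(N) \ {E} = {B, J}.
MB(E) = {B, J, N, Y}, which has 4 nodes.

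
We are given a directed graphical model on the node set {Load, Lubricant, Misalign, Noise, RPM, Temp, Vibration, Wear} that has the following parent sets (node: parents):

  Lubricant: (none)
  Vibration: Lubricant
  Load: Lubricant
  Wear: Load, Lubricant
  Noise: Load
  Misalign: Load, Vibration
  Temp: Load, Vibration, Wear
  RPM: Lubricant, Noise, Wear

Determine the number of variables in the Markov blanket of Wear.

Parents of Wear: Load, Lubricant.
Wear has children RPM, Temp.
Other parents of Wear's children:
  Temp's other parents are Load, Vibration.
  RPM's other parents are Lubricant, Noise.
MB(Wear) = {Load, Lubricant, Noise, RPM, Temp, Vibration}, which has 6 nodes.

6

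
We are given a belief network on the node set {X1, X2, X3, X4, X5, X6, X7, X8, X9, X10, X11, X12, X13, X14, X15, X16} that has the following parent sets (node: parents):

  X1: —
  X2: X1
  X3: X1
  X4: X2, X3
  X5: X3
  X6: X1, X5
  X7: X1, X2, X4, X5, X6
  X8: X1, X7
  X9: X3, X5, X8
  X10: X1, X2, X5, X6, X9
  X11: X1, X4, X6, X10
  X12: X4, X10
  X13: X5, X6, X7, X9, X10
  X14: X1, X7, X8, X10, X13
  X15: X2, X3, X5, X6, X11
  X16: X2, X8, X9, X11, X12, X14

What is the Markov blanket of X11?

{X1, X2, X3, X4, X5, X6, X8, X9, X10, X12, X14, X15, X16}

A node's Markov blanket = Pa ∪ Ch ∪ (parents of Ch other than the node itself).
Pa(X11) = {X1, X4, X6, X10}.
X11 has children X15, X16.
For each child, the remaining parents (spouses of X11):
  X15 also has parents X2, X3, X5, X6.
  X16 also has parents X2, X8, X9, X12, X14.
Union: {X1, X4, X6, X10} ∪ {X15, X16} ∪ {X2, X3, X5, X6, X8, X9, X12, X14} = {X1, X2, X3, X4, X5, X6, X8, X9, X10, X12, X14, X15, X16}.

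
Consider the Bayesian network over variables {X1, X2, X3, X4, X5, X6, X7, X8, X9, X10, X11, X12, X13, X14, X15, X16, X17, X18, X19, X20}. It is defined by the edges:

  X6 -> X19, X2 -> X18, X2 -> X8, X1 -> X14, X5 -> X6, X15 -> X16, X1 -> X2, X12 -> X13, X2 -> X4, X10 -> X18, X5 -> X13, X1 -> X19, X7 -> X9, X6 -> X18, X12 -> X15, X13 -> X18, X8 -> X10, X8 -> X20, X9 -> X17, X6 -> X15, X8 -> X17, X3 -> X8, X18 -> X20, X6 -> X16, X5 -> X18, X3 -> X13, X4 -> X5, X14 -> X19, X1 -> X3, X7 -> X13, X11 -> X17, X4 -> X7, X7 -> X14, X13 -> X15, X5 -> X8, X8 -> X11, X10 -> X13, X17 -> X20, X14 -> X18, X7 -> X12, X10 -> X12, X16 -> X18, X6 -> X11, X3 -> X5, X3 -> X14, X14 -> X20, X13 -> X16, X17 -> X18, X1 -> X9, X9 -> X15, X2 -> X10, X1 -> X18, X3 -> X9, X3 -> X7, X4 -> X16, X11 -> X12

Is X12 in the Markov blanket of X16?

No

A node's Markov blanket = Pa ∪ Ch ∪ (parents of Ch other than the node itself).
X16 has parents X4, X6, X13, X15.
X16's children: X18.
Other parents of X16's children:
  X18: X1, X2, X5, X6, X10, X13, X14, X17
MB(X16) = {X1, X2, X4, X5, X6, X10, X13, X14, X15, X17, X18}; X12 is not in this set.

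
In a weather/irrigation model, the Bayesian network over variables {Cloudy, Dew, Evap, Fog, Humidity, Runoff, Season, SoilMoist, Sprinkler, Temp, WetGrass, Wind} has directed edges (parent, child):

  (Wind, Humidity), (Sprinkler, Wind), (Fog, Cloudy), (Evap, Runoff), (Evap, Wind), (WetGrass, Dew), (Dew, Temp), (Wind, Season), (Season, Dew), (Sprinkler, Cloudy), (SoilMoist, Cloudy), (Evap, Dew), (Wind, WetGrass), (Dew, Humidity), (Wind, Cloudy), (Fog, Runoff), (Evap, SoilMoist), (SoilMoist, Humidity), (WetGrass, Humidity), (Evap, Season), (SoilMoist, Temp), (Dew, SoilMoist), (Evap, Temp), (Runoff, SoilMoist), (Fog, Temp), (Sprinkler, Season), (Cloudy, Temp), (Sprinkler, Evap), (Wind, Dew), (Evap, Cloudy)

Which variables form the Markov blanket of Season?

Season has parents Evap, Sprinkler, Wind.
Season has child Dew.
Other parents of Season's children:
  Dew: Evap, WetGrass, Wind
MB(Season) = {Dew, Evap, Sprinkler, WetGrass, Wind}.

{Dew, Evap, Sprinkler, WetGrass, Wind}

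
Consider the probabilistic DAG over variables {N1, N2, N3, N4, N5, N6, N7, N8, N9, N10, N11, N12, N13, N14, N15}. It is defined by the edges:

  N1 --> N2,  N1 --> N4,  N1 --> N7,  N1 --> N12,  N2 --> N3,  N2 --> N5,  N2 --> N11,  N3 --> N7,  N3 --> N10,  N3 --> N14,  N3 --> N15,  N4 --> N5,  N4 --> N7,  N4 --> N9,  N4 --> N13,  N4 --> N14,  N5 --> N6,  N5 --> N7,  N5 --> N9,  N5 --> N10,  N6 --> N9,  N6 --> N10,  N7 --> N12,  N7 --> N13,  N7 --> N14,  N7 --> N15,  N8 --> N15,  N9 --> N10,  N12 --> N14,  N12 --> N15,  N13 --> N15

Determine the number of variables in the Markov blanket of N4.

Recall MB(v) = parents ∪ children ∪ spouses, where spouses are the other parents of v's children.
N4 has parent N1.
N4 has children N5, N7, N9, N13, N14.
Other parents of N4's children:
  N5's other parent is N2.
  N7 also has parents N1, N3, N5.
  N9 also has parents N5, N6.
  N13 also has parent N7.
  N14 also has parents N3, N7, N12.
MB(N4) = {N1, N2, N3, N5, N6, N7, N9, N12, N13, N14}, which has 10 nodes.

10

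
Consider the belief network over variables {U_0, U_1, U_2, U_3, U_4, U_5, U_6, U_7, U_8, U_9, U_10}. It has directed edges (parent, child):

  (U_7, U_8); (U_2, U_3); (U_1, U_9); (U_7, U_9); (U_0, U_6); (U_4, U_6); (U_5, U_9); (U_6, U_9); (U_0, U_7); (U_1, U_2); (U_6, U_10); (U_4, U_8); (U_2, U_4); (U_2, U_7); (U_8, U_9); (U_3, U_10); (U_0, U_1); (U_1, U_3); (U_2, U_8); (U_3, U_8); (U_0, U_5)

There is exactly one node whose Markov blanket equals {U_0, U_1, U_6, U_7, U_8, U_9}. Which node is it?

The target node must have every member of {U_0, U_1, U_6, U_7, U_8, U_9} as a parent, child, or co-parent, and no others.
Parents of U_5: U_0; children: U_9; co-parents: U_1, U_6, U_7, U_8.
These exactly cover the given set, so the node is U_5.

U_5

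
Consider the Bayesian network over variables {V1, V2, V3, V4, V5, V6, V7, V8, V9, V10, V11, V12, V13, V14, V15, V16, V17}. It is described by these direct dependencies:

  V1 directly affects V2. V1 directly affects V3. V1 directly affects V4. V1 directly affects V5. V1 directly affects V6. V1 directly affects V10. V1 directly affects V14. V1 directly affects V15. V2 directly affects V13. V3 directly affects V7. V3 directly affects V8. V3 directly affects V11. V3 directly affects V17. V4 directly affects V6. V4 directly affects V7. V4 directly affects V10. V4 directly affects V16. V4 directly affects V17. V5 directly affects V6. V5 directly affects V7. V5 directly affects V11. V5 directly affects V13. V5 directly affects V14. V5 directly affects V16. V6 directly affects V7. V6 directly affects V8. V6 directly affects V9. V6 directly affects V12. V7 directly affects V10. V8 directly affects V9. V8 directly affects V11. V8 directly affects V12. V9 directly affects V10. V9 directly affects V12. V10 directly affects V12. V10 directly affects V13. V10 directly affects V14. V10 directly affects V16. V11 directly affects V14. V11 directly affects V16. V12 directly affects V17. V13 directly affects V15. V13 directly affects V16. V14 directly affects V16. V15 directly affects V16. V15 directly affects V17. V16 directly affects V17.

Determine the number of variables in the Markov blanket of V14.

8

Recall MB(v) = parents ∪ children ∪ spouses, where spouses are the other parents of v's children.
Children of V14: V16.
Pa(V14) = {V1, V5, V10, V11}.
Other parents of V14's children:
  V16: V4, V5, V10, V11, V13, V15
MB(V14) = {V1, V4, V5, V10, V11, V13, V15, V16}, which has 8 nodes.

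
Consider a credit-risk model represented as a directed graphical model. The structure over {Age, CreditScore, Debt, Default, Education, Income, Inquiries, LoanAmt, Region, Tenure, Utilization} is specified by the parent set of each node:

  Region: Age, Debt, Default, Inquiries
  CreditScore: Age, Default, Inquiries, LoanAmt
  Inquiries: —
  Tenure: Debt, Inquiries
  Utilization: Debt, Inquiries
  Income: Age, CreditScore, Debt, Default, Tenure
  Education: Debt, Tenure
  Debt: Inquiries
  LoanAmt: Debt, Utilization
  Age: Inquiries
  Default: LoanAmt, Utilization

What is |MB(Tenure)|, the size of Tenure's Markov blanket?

A node's Markov blanket = Pa ∪ Ch ∪ (parents of Ch other than the node itself).
Tenure's parents: Debt, Inquiries.
Tenure's children: Education, Income.
Parents of each child, excluding Tenure:
  Education: Debt
  Income: Age, CreditScore, Debt, Default
MB(Tenure) = {Age, CreditScore, Debt, Default, Education, Income, Inquiries}, which has 7 nodes.

7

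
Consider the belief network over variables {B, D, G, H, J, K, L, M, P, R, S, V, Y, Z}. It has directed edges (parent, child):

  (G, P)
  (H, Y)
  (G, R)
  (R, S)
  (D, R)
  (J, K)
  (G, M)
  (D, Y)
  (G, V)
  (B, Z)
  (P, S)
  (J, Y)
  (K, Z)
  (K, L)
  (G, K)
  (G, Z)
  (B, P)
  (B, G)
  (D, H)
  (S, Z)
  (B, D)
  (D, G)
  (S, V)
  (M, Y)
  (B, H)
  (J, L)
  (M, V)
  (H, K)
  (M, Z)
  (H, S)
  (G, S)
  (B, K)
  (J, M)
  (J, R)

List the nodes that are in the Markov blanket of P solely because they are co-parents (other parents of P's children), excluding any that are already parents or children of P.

Children of P: S.
  S: G, H, R
Excluding nodes already adjacent to P (B, G, S), the co-parent-only contribution is {H, R}.

{H, R}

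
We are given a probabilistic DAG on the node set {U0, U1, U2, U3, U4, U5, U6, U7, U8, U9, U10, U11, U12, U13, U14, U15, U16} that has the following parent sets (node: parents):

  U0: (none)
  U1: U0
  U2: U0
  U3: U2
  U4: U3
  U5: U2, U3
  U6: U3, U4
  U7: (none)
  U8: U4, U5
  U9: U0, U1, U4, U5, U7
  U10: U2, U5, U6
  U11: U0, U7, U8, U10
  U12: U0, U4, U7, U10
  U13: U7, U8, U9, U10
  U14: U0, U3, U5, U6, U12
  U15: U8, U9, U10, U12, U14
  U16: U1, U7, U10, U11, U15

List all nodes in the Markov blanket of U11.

{U0, U1, U7, U8, U10, U15, U16}

Children of U11: U16.
Parents of U11: U0, U7, U8, U10.
For each child, the remaining parents (spouses of U11):
  U16: U1, U7, U10, U15
So the Markov blanket of U11 is {U0, U1, U7, U8, U10, U15, U16}.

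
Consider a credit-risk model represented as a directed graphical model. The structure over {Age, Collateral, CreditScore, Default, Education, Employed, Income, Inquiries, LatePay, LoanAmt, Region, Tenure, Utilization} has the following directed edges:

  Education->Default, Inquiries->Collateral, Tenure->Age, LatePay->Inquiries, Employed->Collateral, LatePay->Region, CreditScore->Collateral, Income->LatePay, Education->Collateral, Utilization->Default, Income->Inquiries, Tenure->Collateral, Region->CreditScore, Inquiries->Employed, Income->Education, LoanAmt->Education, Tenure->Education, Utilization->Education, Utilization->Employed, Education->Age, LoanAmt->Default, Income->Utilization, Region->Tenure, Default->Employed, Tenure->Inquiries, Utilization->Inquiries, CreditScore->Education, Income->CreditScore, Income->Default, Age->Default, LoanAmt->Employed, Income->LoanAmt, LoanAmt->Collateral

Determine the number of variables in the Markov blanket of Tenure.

Parents of Tenure: Region.
Children of Tenure: Age, Collateral, Education, Inquiries.
For each child, the remaining parents (spouses of Tenure):
  Education also has parents CreditScore, Income, LoanAmt, Utilization.
  Age's other parent is Education.
  parents(Inquiries) \ {Tenure} = {Income, LatePay, Utilization}.
  Collateral also has parents CreditScore, Education, Employed, Inquiries, LoanAmt.
MB(Tenure) = {Age, Collateral, CreditScore, Education, Employed, Income, Inquiries, LatePay, LoanAmt, Region, Utilization}, which has 11 nodes.

11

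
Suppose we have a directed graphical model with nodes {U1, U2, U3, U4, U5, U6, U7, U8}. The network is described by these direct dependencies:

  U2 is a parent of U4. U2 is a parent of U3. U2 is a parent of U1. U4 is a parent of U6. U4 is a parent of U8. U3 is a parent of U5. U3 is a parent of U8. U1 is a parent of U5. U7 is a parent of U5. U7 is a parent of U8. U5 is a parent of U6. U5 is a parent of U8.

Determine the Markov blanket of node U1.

The Markov blanket of a node is its parents, its children, and the other parents of its children.
U1 has parent U2.
Children of U1: U5.
For each child, the remaining parents (spouses of U1):
  U5: U3, U7
Union: {U2} ∪ {U5} ∪ {U3, U7} = {U2, U3, U5, U7}.

{U2, U3, U5, U7}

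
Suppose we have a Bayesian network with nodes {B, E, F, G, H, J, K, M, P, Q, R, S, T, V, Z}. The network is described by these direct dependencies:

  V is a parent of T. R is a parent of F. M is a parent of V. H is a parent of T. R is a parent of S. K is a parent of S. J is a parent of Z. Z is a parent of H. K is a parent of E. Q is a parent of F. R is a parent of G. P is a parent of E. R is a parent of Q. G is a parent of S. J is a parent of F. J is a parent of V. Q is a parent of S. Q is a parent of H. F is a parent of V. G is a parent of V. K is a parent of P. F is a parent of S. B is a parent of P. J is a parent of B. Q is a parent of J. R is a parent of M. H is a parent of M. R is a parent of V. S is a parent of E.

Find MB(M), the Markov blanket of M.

{F, G, H, J, R, V}

A node's Markov blanket = Pa ∪ Ch ∪ (parents of Ch other than the node itself).
Ch(M) = {V}.
M's parents: H, R.
Parents of each child, excluding M:
  parents(V) \ {M} = {F, G, J, R}.
Taking the union gives {F, G, H, J, R, V}.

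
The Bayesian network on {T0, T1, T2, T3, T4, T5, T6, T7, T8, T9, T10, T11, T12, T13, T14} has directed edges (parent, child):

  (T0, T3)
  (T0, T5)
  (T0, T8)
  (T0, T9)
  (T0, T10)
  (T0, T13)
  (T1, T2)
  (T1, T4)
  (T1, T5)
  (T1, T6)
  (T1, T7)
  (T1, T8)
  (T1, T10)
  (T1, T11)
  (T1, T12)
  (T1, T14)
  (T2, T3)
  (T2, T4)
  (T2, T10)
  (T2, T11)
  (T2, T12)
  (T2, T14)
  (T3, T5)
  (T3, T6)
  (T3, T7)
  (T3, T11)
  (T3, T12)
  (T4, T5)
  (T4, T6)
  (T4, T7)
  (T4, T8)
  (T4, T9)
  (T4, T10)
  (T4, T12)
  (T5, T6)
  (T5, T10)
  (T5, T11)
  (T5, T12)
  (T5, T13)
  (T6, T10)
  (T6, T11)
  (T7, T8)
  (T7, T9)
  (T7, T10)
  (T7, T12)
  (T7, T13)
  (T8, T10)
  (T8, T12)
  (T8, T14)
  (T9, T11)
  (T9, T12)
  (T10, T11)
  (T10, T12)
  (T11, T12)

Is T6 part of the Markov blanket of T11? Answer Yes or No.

T6 is a parent of T11.
So T6 ∈ MB(T11).

Yes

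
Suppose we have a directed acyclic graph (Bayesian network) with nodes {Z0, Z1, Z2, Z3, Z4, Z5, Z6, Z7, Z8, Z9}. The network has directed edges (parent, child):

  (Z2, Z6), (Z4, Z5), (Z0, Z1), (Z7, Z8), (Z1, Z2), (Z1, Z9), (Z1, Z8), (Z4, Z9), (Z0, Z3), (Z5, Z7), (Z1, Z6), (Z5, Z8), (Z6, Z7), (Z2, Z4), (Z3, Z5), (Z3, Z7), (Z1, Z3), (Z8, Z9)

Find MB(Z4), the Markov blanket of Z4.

Z4 has parent Z2.
Ch(Z4) = {Z5, Z9}.
Other parents of Z4's children:
  parents(Z5) \ {Z4} = {Z3}.
  Z9's other parents are Z1, Z8.
MB(Z4) = {Z1, Z2, Z3, Z5, Z8, Z9}.

{Z1, Z2, Z3, Z5, Z8, Z9}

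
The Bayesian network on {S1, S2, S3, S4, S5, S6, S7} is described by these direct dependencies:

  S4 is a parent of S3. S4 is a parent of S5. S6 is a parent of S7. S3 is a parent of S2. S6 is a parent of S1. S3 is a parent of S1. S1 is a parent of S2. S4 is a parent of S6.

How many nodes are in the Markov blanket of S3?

4

By definition, MB(S3) is built from S3's parents, S3's children, and the co-parents of S3.
Parents of S3: S4.
Children of S3: S1, S2.
Co-parents of S3 (other parents of its children):
  S1: S6
  S2: S1
MB(S3) = {S1, S2, S4, S6}, which has 4 nodes.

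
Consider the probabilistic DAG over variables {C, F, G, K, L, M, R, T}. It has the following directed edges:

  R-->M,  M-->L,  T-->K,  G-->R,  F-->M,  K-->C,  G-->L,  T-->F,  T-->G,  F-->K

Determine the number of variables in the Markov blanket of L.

L has parents G, M.
Children of L: none.
With no children, L has no spouses; the co-parent set is empty.
MB(L) = {G, M}, which has 2 nodes.

2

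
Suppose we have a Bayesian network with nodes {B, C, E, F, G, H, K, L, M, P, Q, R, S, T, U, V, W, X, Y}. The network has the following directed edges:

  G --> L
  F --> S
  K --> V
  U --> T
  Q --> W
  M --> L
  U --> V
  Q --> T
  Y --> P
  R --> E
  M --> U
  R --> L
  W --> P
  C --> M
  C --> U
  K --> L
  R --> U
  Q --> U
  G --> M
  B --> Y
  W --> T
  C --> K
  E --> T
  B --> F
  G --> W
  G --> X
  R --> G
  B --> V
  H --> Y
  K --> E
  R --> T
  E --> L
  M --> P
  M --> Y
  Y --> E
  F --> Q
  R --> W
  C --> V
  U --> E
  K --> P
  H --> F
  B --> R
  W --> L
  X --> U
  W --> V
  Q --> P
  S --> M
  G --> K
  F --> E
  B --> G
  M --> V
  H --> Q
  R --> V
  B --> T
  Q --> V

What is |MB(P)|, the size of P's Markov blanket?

5

Pa(P) = {K, M, Q, W, Y}.
P has no children.
P has no children, so there are no co-parents.
MB(P) = {K, M, Q, W, Y}, which has 5 nodes.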